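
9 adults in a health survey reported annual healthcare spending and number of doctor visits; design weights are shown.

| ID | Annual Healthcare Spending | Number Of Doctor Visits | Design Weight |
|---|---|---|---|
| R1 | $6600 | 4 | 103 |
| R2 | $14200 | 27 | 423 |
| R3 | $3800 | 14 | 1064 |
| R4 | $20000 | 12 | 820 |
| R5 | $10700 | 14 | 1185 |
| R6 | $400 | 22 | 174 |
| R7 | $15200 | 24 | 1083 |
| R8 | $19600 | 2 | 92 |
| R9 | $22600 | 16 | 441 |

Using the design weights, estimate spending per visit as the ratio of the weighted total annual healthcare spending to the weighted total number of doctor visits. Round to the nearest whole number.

Σ wᵢ·y = 6600×103 + 14200×423 + 3800×1064 + 20000×820 + 10700×1185 + 400×174 + 15200×1083 + 19600×92 + 22600×441
  = 679800 + 6006600 + 4043200 + 16400000 + 12679500 + 69600 + 16461600 + 1803200 + 9966600 = 68110100
Σ wᵢ·x = 4×103 + 27×423 + 14×1064 + 12×820 + 14×1185 + 22×174 + 24×1083 + 2×92 + 16×441
  = 412 + 11421 + 14896 + 9840 + 16590 + 3828 + 25992 + 184 + 7056 = 90219
Ratio = 68110100 / 90219 = 754.94186

755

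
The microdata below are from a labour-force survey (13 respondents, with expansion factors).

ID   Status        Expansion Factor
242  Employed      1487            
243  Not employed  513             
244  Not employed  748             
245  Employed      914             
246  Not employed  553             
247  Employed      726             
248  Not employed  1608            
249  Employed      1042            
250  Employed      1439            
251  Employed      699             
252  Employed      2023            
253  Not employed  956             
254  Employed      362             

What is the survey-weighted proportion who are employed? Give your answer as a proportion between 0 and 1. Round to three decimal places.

0.665

Sum of weights for 'Employed' = 1487 + 914 + 726 + 1042 + 1439 + 699 + 2023 + 362 = 8692
Total weight = 13070
Weighted proportion = 8692 / 13070 = 0.66503443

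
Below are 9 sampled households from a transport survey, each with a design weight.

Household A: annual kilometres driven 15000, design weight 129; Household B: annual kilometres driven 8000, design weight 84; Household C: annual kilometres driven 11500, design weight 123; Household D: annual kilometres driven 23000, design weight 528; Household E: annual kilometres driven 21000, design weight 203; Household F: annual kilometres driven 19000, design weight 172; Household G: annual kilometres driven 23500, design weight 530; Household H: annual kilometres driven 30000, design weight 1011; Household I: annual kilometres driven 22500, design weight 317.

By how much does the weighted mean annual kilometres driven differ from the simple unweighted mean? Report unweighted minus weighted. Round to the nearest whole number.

-4492

Unweighted sum = 15000 + 8000 + 11500 + 23000 + 21000 + 19000 + 23500 + 30000 + 22500 = 173500
Unweighted mean = 173500 / 9 = 19277.778
Weighted sum = 73614000
Sum of weights = 129 + 84 + 123 + 528 + 203 + 172 + 530 + 1011 + 317 = 3097
Weighted mean = 73614000 / 3097 = 23769.454
Difference (unweighted minus weighted) = -4491.6765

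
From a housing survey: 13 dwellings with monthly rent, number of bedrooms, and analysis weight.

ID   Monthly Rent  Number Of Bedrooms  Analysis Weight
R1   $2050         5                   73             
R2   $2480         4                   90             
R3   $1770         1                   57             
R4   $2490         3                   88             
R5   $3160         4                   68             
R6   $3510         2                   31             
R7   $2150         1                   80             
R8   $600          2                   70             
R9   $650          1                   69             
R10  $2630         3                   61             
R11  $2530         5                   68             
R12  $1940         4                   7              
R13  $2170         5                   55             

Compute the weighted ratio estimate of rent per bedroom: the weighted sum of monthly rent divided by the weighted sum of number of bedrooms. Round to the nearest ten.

Σ wᵢ·y = 1740800
Σ wᵢ·x = 2495
Ratio = 1740800 / 2495 = 697.71543

700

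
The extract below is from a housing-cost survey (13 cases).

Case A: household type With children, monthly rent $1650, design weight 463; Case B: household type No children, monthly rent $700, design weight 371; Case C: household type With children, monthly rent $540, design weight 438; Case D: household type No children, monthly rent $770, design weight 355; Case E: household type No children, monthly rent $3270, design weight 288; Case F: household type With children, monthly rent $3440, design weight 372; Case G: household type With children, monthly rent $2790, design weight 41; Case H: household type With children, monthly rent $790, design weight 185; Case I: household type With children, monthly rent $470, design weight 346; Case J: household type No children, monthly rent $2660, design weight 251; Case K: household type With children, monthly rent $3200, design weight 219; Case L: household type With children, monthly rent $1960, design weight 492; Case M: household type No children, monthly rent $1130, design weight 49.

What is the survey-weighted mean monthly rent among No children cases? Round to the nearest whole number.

No children rows: B, D, E, J, M
Weighted sum = 700×371 + 770×355 + 3270×288 + 2660×251 + 1130×49
  = 259700 + 273350 + 941760 + 667660 + 55370 = 2197840
Sum of weights = 371 + 355 + 288 + 251 + 49 = 1314
Weighted mean = 2197840 / 1314 = 1672.6332

1673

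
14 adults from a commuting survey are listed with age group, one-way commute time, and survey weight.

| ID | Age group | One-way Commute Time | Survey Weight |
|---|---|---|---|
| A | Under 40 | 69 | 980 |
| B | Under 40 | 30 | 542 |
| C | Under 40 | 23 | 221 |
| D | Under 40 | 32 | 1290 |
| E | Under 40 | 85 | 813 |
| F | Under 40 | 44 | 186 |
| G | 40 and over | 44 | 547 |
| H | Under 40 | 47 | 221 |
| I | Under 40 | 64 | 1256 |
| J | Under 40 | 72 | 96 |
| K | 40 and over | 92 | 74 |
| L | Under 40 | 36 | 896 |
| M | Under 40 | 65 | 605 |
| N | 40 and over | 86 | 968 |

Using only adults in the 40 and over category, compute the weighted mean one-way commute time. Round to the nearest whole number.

72

40 and over rows: G, K, N
Weighted sum = 44×547 + 92×74 + 86×968
  = 114124
Sum of weights = 547 + 74 + 968 = 1589
Weighted mean = 114124 / 1589 = 71.821271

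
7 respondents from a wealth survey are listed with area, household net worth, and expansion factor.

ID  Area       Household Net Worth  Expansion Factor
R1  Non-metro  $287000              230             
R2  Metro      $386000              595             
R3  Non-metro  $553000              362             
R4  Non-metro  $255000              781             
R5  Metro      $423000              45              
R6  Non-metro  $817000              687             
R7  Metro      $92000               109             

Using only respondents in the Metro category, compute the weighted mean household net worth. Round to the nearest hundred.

Metro rows: R2, R5, R7
Weighted sum = 386000×595 + 423000×45 + 92000×109
  = 258733000
Sum of weights = 595 + 45 + 109 = 749
Weighted mean = 258733000 / 749 = 345437.92

345400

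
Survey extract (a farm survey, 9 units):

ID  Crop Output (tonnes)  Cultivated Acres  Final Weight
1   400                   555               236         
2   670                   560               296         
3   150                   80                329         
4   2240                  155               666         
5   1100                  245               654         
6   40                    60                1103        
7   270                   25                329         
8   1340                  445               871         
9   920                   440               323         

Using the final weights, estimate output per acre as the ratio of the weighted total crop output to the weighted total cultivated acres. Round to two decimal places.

3.49

Σ wᵢ·y = 4150560
Σ wᵢ·x = 555×236 + 560×296 + 80×329 + 155×666 + 245×654 + 60×1103 + 25×329 + 445×871 + 440×323
  = 130980 + 165760 + 26320 + 103230 + 160230 + 66180 + 8225 + 387595 + 142120 = 1190640
Ratio = 4150560 / 1190640 = 3.4859907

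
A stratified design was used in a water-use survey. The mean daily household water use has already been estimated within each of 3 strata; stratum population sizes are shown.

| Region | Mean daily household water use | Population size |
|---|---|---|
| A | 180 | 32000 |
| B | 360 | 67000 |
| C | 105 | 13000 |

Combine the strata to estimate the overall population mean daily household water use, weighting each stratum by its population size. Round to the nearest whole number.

Σ Nₕ·x̄ₕ = 180×32000 + 360×67000 + 105×13000
  = 5760000 + 24120000 + 1365000 = 31245000
Σ Nₕ = 32000 + 67000 + 13000 = 112000
Overall mean = 31245000 / 112000 = 278.97321

279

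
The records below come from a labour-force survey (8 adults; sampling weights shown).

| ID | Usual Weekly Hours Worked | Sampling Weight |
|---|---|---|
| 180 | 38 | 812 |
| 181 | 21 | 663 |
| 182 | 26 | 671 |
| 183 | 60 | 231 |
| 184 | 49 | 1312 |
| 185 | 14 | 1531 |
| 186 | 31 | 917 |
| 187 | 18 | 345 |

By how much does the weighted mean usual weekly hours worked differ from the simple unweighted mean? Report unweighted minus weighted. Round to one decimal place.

Unweighted sum = 38 + 21 + 26 + 60 + 49 + 14 + 31 + 18 = 257
Unweighted mean = 257 / 8 = 32.125
Weighted sum = 38×812 + 21×663 + 26×671 + 60×231 + 49×1312 + 14×1531 + 31×917 + 18×345
  = 30856 + 13923 + 17446 + 13860 + 64288 + 21434 + 28427 + 6210 = 196444
Sum of weights = 812 + 663 + 671 + 231 + 1312 + 1531 + 917 + 345 = 6482
Weighted mean = 196444 / 6482 = 30.306078
Difference (unweighted minus weighted) = 1.8189216

1.8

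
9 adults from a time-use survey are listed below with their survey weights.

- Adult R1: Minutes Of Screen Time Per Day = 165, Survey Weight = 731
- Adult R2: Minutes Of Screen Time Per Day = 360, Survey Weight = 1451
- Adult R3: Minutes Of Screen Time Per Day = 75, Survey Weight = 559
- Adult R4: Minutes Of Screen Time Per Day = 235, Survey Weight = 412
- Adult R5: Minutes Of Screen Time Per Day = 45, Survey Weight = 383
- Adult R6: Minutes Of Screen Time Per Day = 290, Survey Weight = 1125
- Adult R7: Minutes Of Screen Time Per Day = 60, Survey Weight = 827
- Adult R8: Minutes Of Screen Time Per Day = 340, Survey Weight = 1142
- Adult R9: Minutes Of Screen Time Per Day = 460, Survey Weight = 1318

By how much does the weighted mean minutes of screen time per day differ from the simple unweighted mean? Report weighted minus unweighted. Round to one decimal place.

47.4

Unweighted sum = 165 + 360 + 75 + 235 + 45 + 290 + 60 + 340 + 460 = 2030
Unweighted mean = 2030 / 9 = 225.55556
Weighted sum = 165×731 + 360×1451 + 75×559 + 235×412 + 45×383 + 290×1125 + 60×827 + 340×1142 + 460×1318
  = 2169385
Sum of weights = 7948
Weighted mean = 2169385 / 7948 = 272.94728
Difference (weighted minus unweighted) = 47.391727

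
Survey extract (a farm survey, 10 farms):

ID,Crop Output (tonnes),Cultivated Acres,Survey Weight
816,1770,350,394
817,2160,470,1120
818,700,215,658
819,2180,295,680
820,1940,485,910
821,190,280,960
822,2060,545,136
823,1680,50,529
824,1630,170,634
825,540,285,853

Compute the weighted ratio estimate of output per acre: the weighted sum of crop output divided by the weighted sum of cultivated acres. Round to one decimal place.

Σ wᵢ·y = 9670300
Σ wᵢ·x = 350×394 + 470×1120 + 215×658 + 295×680 + 485×910 + 280×960 + 545×136 + 50×529 + 170×634 + 285×853
  = 137900 + 526400 + 141470 + 200600 + 441350 + 268800 + 74120 + 26450 + 107780 + 243105 = 2167975
Ratio = 9670300 / 2167975 = 4.4605219

4.5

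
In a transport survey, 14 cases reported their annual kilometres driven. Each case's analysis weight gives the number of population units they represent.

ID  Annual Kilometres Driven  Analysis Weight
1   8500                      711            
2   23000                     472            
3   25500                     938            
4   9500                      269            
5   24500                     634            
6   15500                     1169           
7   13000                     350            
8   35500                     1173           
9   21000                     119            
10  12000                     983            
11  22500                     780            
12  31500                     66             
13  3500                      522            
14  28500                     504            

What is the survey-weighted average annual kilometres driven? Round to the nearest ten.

19950

Weighted sum = 173333000
Sum of weights = 8690
Weighted mean = 173333000 / 8690 = 19946.26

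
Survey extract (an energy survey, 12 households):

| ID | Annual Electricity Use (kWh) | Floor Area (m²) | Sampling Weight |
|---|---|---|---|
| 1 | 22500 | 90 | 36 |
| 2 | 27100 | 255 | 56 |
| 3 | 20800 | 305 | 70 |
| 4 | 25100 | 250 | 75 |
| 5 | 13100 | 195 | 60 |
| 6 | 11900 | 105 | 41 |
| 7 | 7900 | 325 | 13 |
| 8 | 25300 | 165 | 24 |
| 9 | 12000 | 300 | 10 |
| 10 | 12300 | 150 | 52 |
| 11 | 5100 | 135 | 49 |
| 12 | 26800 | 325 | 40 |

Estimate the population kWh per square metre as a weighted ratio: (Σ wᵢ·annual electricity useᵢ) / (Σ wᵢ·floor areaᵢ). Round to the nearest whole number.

Σ wᵢ·y = 22500×36 + 27100×56 + 20800×70 + 25100×75 + 13100×60 + 11900×41 + 7900×13 + 25300×24 + 12000×10 + 12300×52 + 5100×49 + 26800×40
  = 810000 + 1517600 + 1456000 + 1882500 + 786000 + 487900 + 102700 + 607200 + 120000 + 639600 + 249900 + 1072000 = 9731400
Σ wᵢ·x = 90×36 + 255×56 + 305×70 + 250×75 + 195×60 + 105×41 + 325×13 + 165×24 + 300×10 + 150×52 + 135×49 + 325×40
  = 3240 + 14280 + 21350 + 18750 + 11700 + 4305 + 4225 + 3960 + 3000 + 7800 + 6615 + 13000 = 112225
Ratio = 9731400 / 112225 = 86.713299

87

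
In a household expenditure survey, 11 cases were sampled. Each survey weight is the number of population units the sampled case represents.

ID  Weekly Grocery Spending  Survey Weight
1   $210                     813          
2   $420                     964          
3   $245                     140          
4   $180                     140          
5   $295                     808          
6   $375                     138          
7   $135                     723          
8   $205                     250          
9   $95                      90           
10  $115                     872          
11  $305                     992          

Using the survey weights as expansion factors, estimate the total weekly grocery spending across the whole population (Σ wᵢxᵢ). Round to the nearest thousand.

Weighted total = 210×813 + 420×964 + 245×140 + 180×140 + 295×808 + 375×138 + 135×723 + 205×250 + 95×90 + 115×872 + 305×992
  = 170730 + 404880 + 34300 + 25200 + 238360 + 51750 + 97605 + 51250 + 8550 + 100280 + 302560 = 1485465

1485000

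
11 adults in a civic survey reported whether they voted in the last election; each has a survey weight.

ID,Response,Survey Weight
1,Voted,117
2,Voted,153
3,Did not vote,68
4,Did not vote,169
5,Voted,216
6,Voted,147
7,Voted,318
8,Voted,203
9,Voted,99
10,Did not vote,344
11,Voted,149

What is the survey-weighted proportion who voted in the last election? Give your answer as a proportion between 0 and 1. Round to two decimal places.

Sum of weights for 'Voted' = 117 + 153 + 216 + 147 + 318 + 203 + 99 + 149 = 1402
Total weight = 117 + 153 + 68 + 169 + 216 + 147 + 318 + 203 + 99 + 344 + 149 = 1983
Weighted proportion = 1402 / 1983 = 0.70700958

0.71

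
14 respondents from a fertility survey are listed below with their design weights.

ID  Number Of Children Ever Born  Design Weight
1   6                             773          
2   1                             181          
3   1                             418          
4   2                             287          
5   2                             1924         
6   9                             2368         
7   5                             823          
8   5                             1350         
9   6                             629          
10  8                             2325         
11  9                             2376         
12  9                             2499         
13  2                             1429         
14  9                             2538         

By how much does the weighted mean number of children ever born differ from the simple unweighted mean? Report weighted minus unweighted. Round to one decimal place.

Unweighted sum = 74
Unweighted mean = 74 / 14 = 5.2857143
Weighted sum = 133785
Sum of weights = 19920
Weighted mean = 133785 / 19920 = 6.7161145
Difference (weighted minus unweighted) = 1.4304002

1.4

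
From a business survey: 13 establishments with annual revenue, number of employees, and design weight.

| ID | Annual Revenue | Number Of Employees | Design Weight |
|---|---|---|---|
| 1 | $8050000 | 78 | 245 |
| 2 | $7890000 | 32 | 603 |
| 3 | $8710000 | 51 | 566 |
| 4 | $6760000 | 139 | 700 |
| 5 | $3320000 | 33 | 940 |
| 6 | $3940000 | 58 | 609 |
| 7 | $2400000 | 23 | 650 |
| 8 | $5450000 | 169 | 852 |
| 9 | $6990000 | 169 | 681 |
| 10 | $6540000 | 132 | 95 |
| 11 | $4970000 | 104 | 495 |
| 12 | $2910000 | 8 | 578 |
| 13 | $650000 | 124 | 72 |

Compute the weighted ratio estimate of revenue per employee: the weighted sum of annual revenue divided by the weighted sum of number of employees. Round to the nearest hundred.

64700

Σ wᵢ·y = 37685860000
Σ wᵢ·x = 582513
Ratio = 37685860000 / 582513 = 64695.312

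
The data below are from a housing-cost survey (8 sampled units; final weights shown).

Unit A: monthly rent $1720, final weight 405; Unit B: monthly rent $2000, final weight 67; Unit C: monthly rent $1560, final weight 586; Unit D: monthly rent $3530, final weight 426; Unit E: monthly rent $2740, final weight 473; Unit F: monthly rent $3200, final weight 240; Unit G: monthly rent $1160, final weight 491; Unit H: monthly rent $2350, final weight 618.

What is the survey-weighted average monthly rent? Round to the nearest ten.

Weighted sum = 1720×405 + 2000×67 + 1560×586 + 3530×426 + 2740×473 + 3200×240 + 1160×491 + 2350×618
  = 696600 + 134000 + 914160 + 1503780 + 1296020 + 768000 + 569560 + 1452300 = 7334420
Sum of weights = 405 + 67 + 586 + 426 + 473 + 240 + 491 + 618 = 3306
Weighted mean = 7334420 / 3306 = 2218.5178

2220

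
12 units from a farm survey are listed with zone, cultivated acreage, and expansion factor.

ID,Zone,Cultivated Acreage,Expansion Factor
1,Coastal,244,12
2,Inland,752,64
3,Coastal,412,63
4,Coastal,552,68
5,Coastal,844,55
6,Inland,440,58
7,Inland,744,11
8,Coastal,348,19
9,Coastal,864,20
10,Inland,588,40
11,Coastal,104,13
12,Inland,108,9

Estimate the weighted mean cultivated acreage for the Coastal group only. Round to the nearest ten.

550

Coastal rows: 1, 3, 4, 5, 8, 9, 11
Weighted sum = 244×12 + 412×63 + 552×68 + 844×55 + 348×19 + 864×20 + 104×13
  = 2928 + 25956 + 37536 + 46420 + 6612 + 17280 + 1352 = 138084
Sum of weights = 12 + 63 + 68 + 55 + 19 + 20 + 13 = 250
Weighted mean = 138084 / 250 = 552.336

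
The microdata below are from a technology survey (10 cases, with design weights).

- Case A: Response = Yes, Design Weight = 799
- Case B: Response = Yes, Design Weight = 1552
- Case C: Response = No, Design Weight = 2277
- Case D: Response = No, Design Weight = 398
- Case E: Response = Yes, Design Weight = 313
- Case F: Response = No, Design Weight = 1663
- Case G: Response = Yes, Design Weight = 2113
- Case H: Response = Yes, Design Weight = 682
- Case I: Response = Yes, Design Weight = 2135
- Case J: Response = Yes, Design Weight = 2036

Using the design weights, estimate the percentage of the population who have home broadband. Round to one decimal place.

68.9

Sum of weights for 'Yes' = 799 + 1552 + 313 + 2113 + 682 + 2135 + 2036 = 9630
Total weight = 13968
Weighted proportion = 9630 / 13968 = 0.68943299 → 68.943299%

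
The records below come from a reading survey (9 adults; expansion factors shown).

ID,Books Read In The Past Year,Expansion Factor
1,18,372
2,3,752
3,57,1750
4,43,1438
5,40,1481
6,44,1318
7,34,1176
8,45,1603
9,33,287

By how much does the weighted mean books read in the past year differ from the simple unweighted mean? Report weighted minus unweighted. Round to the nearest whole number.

Unweighted sum = 18 + 3 + 57 + 43 + 40 + 44 + 34 + 45 + 33 = 317
Unweighted mean = 317 / 9 = 35.222222
Weighted sum = 18×372 + 3×752 + 57×1750 + 43×1438 + 40×1481 + 44×1318 + 34×1176 + 45×1603 + 33×287
  = 6696 + 2256 + 99750 + 61834 + 59240 + 57992 + 39984 + 72135 + 9471 = 409358
Sum of weights = 372 + 752 + 1750 + 1438 + 1481 + 1318 + 1176 + 1603 + 287 = 10177
Weighted mean = 409358 / 10177 = 40.223838
Difference (weighted minus unweighted) = 5.0016158

5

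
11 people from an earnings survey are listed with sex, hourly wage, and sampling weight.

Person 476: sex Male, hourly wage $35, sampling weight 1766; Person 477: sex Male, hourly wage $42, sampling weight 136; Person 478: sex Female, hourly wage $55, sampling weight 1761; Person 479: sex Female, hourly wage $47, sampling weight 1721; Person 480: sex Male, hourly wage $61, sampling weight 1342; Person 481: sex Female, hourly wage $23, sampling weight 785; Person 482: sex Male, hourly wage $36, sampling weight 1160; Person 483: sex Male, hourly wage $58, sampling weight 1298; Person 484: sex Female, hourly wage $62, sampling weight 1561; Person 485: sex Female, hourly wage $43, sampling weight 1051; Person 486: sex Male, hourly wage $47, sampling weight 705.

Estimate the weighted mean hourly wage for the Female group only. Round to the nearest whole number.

49

Female rows: 478, 479, 481, 484, 485
Weighted sum = 55×1761 + 47×1721 + 23×785 + 62×1561 + 43×1051
  = 96855 + 80887 + 18055 + 96782 + 45193 = 337772
Sum of weights = 1761 + 1721 + 785 + 1561 + 1051 = 6879
Weighted mean = 337772 / 6879 = 49.101904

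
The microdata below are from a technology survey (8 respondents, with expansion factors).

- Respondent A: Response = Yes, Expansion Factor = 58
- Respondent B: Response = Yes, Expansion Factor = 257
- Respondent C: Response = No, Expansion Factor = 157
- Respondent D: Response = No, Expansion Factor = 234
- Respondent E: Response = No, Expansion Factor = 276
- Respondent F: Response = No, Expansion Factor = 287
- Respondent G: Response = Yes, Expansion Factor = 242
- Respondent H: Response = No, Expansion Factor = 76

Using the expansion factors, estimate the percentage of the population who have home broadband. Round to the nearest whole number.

Sum of weights for 'Yes' = 58 + 257 + 242 = 557
Total weight = 1587
Weighted proportion = 557 / 1587 = 0.35097669 → 35.097669%

35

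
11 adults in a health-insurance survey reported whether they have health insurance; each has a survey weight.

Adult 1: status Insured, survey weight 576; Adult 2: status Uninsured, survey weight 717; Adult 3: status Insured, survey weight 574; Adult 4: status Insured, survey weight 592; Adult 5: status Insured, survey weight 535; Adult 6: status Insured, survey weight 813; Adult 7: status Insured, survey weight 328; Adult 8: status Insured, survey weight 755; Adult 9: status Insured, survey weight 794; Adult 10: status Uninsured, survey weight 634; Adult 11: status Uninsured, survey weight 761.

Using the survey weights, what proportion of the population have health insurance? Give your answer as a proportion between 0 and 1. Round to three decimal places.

0.702

Sum of weights for 'Insured' = 576 + 574 + 592 + 535 + 813 + 328 + 755 + 794 = 4967
Total weight = 576 + 717 + 574 + 592 + 535 + 813 + 328 + 755 + 794 + 634 + 761 = 7079
Weighted proportion = 4967 / 7079 = 0.70165278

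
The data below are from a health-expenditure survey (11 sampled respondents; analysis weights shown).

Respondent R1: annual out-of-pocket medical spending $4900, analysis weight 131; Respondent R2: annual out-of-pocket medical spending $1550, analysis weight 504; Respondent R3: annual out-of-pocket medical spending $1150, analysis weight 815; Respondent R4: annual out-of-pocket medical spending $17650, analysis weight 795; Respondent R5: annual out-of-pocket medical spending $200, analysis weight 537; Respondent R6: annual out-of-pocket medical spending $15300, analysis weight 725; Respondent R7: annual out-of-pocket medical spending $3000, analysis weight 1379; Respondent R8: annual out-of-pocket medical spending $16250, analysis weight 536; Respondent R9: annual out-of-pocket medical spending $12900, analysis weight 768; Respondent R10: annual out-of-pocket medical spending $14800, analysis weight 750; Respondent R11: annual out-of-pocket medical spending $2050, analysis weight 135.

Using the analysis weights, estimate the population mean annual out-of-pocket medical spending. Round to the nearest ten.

8720

Weighted sum = 4900×131 + 1550×504 + 1150×815 + 17650×795 + 200×537 + 15300×725 + 3000×1379 + 16250×536 + 12900×768 + 14800×750 + 2050×135
  = 641900 + 781200 + 937250 + 14031750 + 107400 + 11092500 + 4137000 + 8710000 + 9907200 + 11100000 + 276750 = 61722950
Sum of weights = 131 + 504 + 815 + 795 + 537 + 725 + 1379 + 536 + 768 + 750 + 135 = 7075
Weighted mean = 61722950 / 7075 = 8724.0919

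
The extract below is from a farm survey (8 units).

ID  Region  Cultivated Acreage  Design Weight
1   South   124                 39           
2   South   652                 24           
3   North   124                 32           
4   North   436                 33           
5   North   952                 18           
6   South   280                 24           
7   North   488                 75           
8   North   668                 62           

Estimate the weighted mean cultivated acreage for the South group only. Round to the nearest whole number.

South rows: 1, 2, 6
Weighted sum = 124×39 + 652×24 + 280×24
  = 4836 + 15648 + 6720 = 27204
Sum of weights = 39 + 24 + 24 = 87
Weighted mean = 27204 / 87 = 312.68966

313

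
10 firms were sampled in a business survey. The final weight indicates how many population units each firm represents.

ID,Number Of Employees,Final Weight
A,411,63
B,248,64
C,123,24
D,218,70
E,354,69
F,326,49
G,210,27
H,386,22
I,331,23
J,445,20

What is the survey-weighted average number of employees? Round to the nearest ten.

300

Weighted sum = 411×63 + 248×64 + 123×24 + 218×70 + 354×69 + 326×49 + 210×27 + 386×22 + 331×23 + 445×20
  = 131052
Sum of weights = 63 + 64 + 24 + 70 + 69 + 49 + 27 + 22 + 23 + 20 = 431
Weighted mean = 131052 / 431 = 304.06497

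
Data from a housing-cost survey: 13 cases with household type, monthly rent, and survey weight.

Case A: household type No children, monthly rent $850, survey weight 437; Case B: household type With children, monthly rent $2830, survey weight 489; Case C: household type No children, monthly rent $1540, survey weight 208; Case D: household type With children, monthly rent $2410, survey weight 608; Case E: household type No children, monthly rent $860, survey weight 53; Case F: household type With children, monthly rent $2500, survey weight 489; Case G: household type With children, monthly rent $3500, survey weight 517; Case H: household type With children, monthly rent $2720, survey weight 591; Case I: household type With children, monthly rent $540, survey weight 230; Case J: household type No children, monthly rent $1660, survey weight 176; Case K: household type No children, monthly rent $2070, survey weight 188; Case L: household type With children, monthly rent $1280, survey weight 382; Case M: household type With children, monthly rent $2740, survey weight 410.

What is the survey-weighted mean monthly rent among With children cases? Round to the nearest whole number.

2483

With children rows: B, D, F, G, H, I, L, M
Weighted sum = 2830×489 + 2410×608 + 2500×489 + 3500×517 + 2720×591 + 540×230 + 1280×382 + 2740×410
  = 1383870 + 1465280 + 1222500 + 1809500 + 1607520 + 124200 + 488960 + 1123400 = 9225230
Sum of weights = 489 + 608 + 489 + 517 + 591 + 230 + 382 + 410 = 3716
Weighted mean = 9225230 / 3716 = 2482.57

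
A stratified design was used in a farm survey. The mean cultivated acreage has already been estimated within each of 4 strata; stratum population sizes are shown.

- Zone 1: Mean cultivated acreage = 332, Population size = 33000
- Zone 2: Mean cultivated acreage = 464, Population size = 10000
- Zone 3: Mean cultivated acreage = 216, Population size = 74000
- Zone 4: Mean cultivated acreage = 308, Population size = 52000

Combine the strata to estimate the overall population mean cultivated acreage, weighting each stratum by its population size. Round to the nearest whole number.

282

Σ Nₕ·x̄ₕ = 332×33000 + 464×10000 + 216×74000 + 308×52000
  = 10956000 + 4640000 + 15984000 + 16016000 = 47596000
Σ Nₕ = 33000 + 10000 + 74000 + 52000 = 169000
Overall mean = 47596000 / 169000 = 281.63314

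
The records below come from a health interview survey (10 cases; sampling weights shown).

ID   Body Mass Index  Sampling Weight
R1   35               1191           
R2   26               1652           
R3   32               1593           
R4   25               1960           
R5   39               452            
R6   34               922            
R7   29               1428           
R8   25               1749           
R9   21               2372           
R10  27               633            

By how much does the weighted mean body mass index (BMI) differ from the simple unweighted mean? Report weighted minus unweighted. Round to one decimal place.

Unweighted sum = 35 + 26 + 32 + 25 + 39 + 34 + 29 + 25 + 21 + 27 = 293
Unweighted mean = 293 / 10 = 29.3
Weighted sum = 35×1191 + 26×1652 + 32×1593 + 25×1960 + 39×452 + 34×922 + 29×1428 + 25×1749 + 21×2372 + 27×633
  = 385629
Sum of weights = 1191 + 1652 + 1593 + 1960 + 452 + 922 + 1428 + 1749 + 2372 + 633 = 13952
Weighted mean = 385629 / 13952 = 27.639693
Difference (weighted minus unweighted) = -1.6603068

-1.7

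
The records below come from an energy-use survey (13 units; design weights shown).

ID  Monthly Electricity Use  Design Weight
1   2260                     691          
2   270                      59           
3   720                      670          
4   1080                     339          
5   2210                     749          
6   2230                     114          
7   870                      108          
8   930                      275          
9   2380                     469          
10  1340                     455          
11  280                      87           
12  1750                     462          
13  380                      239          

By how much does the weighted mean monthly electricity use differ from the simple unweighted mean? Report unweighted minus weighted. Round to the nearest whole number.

-270

Unweighted sum = 16700
Unweighted mean = 16700 / 13 = 1284.6154
Weighted sum = 7334930
Sum of weights = 4717
Weighted mean = 7334930 / 4717 = 1554.9989
Difference (unweighted minus weighted) = -270.38356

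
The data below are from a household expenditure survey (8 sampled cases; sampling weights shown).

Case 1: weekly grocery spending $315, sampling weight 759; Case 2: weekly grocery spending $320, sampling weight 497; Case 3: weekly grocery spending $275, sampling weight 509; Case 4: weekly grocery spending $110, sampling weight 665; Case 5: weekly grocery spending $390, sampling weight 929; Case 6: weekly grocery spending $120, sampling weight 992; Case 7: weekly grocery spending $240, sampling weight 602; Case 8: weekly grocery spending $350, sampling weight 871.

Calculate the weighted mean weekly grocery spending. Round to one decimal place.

264.8

Weighted sum = 315×759 + 320×497 + 275×509 + 110×665 + 390×929 + 120×992 + 240×602 + 350×871
  = 1541930
Sum of weights = 759 + 497 + 509 + 665 + 929 + 992 + 602 + 871 = 5824
Weighted mean = 1541930 / 5824 = 264.75446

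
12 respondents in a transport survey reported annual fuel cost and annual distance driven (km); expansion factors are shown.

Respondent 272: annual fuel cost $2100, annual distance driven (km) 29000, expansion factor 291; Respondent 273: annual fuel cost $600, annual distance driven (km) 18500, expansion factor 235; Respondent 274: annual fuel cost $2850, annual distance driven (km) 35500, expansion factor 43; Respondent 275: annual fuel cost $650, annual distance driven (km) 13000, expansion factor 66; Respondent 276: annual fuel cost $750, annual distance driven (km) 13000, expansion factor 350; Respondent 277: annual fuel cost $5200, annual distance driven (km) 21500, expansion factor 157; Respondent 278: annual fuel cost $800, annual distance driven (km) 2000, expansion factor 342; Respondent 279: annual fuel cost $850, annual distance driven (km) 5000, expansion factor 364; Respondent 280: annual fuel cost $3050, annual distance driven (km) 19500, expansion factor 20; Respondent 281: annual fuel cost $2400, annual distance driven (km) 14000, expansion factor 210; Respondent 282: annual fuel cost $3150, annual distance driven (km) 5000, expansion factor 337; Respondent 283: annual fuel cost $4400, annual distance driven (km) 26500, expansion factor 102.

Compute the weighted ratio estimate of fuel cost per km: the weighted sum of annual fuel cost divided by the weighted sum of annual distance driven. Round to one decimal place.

Σ wᵢ·y = 4654800
Σ wᵢ·x = 29000×291 + 18500×235 + 35500×43 + 13000×66 + 13000×350 + 21500×157 + 2000×342 + 5000×364 + 19500×20 + 14000×210 + 5000×337 + 26500×102
  = 8439000 + 4347500 + 1526500 + 858000 + 4550000 + 3375500 + 684000 + 1820000 + 390000 + 2940000 + 1685000 + 2703000 = 33318500
Ratio = 4654800 / 33318500 = 0.13970617

0.1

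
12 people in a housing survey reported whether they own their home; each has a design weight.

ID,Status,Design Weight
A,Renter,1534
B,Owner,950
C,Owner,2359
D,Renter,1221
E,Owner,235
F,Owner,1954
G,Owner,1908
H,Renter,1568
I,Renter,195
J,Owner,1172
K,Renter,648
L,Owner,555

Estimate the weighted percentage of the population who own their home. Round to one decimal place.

63.9

Sum of weights for 'Owner' = 950 + 2359 + 235 + 1954 + 1908 + 1172 + 555 = 9133
Total weight = 14299
Weighted proportion = 9133 / 14299 = 0.63871599 → 63.871599%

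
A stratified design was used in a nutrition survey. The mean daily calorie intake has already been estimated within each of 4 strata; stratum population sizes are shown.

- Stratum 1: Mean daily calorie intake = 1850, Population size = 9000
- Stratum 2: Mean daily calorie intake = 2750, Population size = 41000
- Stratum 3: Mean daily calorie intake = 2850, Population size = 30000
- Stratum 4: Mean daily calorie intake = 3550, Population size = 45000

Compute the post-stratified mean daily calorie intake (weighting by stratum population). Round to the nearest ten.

3000

Σ Nₕ·x̄ₕ = 1850×9000 + 2750×41000 + 2850×30000 + 3550×45000
  = 16650000 + 112750000 + 85500000 + 159750000 = 374650000
Σ Nₕ = 9000 + 41000 + 30000 + 45000 = 125000
Overall mean = 374650000 / 125000 = 2997.2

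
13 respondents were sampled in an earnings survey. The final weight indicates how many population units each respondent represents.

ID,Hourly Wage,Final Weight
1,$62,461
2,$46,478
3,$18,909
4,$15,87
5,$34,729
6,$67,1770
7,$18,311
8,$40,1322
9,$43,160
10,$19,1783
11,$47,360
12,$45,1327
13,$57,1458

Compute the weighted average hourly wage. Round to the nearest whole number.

42

Weighted sum = 470589
Sum of weights = 11155
Weighted mean = 470589 / 11155 = 42.186374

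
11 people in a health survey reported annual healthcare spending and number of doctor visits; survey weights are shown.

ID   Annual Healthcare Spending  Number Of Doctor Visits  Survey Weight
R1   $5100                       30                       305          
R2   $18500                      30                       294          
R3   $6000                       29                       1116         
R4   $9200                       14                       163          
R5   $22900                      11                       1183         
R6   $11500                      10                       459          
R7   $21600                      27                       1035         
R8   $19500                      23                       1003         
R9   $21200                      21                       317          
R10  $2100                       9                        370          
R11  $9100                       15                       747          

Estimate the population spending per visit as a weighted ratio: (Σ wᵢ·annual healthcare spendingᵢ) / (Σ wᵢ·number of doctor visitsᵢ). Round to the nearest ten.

Σ wᵢ·y = 5100×305 + 18500×294 + 6000×1116 + 9200×163 + 22900×1183 + 11500×459 + 21600×1035 + 19500×1003 + 21200×317 + 2100×370 + 9100×747
  = 103768900
Σ wᵢ·x = 30×305 + 30×294 + 29×1116 + 14×163 + 11×1183 + 10×459 + 27×1035 + 23×1003 + 21×317 + 9×370 + 15×747
  = 9150 + 8820 + 32364 + 2282 + 13013 + 4590 + 27945 + 23069 + 6657 + 3330 + 11205 = 142425
Ratio = 103768900 / 142425 = 728.58627

730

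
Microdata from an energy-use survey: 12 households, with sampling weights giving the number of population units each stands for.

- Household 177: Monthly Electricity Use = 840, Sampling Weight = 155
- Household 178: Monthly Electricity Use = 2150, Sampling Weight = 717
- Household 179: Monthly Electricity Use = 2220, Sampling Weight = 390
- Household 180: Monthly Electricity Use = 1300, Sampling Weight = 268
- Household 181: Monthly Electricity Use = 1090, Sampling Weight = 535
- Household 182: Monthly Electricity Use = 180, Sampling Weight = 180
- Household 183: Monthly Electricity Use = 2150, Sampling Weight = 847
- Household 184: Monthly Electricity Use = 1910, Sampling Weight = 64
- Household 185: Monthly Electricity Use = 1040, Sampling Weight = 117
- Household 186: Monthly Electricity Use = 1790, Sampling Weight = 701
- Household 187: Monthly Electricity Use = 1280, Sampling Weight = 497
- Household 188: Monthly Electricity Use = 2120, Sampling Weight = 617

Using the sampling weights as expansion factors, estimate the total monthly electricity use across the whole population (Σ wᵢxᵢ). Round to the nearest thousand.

Weighted total = 840×155 + 2150×717 + 2220×390 + 1300×268 + 1090×535 + 180×180 + 2150×847 + 1910×64 + 1040×117 + 1790×701 + 1280×497 + 2120×617
  = 130200 + 1541550 + 865800 + 348400 + 583150 + 32400 + 1821050 + 122240 + 121680 + 1254790 + 636160 + 1308040 = 8765460

8765000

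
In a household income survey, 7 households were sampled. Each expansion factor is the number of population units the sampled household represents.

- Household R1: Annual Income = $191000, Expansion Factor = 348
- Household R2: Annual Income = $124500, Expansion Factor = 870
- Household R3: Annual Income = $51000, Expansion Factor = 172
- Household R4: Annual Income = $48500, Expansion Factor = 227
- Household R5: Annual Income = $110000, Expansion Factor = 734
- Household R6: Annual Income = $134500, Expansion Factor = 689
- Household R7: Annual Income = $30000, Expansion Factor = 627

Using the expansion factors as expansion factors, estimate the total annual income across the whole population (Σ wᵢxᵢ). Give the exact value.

Weighted total = 191000×348 + 124500×870 + 51000×172 + 48500×227 + 110000×734 + 134500×689 + 30000×627
  = 386785000

386785000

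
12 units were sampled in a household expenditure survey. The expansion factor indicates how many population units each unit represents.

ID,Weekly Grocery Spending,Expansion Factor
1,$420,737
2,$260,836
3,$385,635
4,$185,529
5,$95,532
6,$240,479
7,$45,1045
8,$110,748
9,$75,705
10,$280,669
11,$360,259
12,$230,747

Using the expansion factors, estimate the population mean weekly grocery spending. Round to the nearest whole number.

211

Weighted sum = 420×737 + 260×836 + 385×635 + 185×529 + 95×532 + 240×479 + 45×1045 + 110×748 + 75×705 + 280×669 + 360×259 + 230×747
  = 309540 + 217360 + 244475 + 97865 + 50540 + 114960 + 47025 + 82280 + 52875 + 187320 + 93240 + 171810 = 1669290
Sum of weights = 737 + 836 + 635 + 529 + 532 + 479 + 1045 + 748 + 705 + 669 + 259 + 747 = 7921
Weighted mean = 1669290 / 7921 = 210.74233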